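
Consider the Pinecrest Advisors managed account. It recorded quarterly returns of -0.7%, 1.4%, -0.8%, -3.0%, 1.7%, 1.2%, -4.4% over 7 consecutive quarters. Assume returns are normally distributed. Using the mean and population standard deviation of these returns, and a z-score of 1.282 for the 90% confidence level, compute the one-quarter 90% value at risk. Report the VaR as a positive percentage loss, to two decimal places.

Mean return μ = -4.60 / 7 = -0.6571%
Σ(r − μ)² = (-0.7 − (-0.6571))² + (1.4 − (-0.6571))² + … = 32.7571
population σ = √(32.7571 / 7) = √4.6796 = 2.1632%
VaR = −(μ − z·σ) = −(-0.6571 − 1.282 × 2.1632) = −(-3.4303) = 3.4303%

3.43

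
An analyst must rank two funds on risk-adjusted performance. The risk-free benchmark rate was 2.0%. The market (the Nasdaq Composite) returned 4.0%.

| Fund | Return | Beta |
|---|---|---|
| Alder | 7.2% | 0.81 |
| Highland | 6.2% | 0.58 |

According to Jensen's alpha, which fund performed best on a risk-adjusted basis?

Alder

Alder: α = 7.2% − [2.0% + 0.81 × (4.0% − 2.0%)] = 3.580
Highland: α = 6.2% − [2.0% + 0.58 × (4.0% − 2.0%)] = 3.040
Highest: Alder (3.580).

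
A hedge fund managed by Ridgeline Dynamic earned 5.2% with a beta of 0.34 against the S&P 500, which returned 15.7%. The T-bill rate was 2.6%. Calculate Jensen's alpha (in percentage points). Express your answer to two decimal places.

-1.85

CAPM expected return = Rf + β(Rm − Rf) = 2.6% + 0.34 × (15.7% − 2.6%) = 2.6 + 0.34 × 13.10 = 7.0540%
Jensen's α = Rp − E[R] = 5.2% − 7.0540% = -1.8540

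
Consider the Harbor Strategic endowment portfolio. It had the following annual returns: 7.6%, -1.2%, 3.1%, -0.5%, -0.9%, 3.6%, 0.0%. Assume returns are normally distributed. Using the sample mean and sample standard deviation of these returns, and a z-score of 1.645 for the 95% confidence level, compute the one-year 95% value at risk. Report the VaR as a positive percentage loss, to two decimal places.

3.67

r̄ = (7.6 − 1.2 + 3.1 − 0.5 − 0.9 + 3.6 + 0) / 7 = 1.6714%
Sample σ = √[Σ(r − r̄)² / 6] = √[63.2743 / 6] = √10.5457 = 3.2474%
VaR = −(r̄ − z·σ) = −(1.6714 − 1.645 × 3.2474) = −(-3.6706) = 3.6706%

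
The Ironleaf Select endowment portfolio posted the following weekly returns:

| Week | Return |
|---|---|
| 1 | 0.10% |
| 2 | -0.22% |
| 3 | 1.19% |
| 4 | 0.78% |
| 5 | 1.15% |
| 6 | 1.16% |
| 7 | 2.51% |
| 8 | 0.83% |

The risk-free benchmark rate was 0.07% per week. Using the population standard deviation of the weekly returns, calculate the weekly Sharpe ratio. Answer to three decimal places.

r̄ = (0.1 − 0.22 + 1.19 + 0.78 + 1.15 + 1.16 + 2.51 + 0.83) / 8 = 7.500 / 8 = 0.9375%
Σ(r − r̄)² = 4.7088; population σ = √(4.7088/8) = 0.7672%
Sharpe = (r̄ − rf) / σ = (0.9375 − 0.07) / 0.7672 = 0.8675 / 0.7672 = 1.1307

1.131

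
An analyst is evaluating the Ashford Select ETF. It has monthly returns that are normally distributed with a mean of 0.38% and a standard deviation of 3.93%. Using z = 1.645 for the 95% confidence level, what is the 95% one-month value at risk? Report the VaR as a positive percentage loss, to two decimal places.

6.08

VaR (as % loss) = −(μ − z·σ) = −(0.38% − 1.645 × 3.93%) = −(-6.08485%) = 6.08485%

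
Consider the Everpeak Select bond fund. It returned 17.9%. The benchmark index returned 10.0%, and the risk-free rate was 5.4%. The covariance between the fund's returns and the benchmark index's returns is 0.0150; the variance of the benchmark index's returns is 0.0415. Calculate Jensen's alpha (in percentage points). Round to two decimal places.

10.84

β = Cov / Var = 0.0150 / 0.0415 = 0.3614
E[R] = Rf + β(Rm − Rf) = 5.4% + 0.3614 × (10.0% − 5.4%) = 7.0624%
α = Rp − E[R] = 17.9% − 7.0624% = 10.8376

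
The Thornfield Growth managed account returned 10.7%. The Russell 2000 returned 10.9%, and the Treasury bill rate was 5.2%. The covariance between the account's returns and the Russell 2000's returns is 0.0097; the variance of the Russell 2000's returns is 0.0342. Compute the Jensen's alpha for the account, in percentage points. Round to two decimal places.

β = Cov / Var = 0.0097 / 0.0342 = 0.2836
E[R] = Rf + β(Rm − Rf) = 5.2% + 0.2836 × (10.9% − 5.2%) = 6.8165%
α = Rp − E[R] = 10.7% − 6.8165% = 3.8835

3.88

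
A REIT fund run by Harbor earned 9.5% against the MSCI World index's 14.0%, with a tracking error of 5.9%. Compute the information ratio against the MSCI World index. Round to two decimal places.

IR = (Rp − Rb) / TE = (9.5% − 14.0%) / 5.9% = -4.50% / 5.9% = -0.7627

-0.76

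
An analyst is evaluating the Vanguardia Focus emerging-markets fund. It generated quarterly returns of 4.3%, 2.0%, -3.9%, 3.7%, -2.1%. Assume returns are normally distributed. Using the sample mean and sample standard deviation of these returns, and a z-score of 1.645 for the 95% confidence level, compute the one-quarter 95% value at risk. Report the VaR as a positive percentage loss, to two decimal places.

5.17

Mean return μ = 4.00 / 5 = 0.8000%
Σ(r − μ)² = (4.3 − 0.8000)² + (2 − 0.8000)² + (-3.9 − 0.8000)² + … = 52.6000
σ = √[52.6000 / 4] = 3.6263%
VaR = −(μ − z·σ) = −(0.8000 − 1.645 × 3.6263) = −(-5.1653) = 5.1653%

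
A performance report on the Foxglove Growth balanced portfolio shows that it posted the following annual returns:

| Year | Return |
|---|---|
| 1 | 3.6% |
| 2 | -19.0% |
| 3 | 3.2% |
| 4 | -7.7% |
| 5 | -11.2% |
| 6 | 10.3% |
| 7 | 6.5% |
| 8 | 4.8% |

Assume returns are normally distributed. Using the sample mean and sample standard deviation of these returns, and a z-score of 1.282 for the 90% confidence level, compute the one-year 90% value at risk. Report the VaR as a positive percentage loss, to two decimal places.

r̄ = (3.6 − 19 + 3.2 − 7.7 − 11.2 + 10.3 + 6.5 + 4.8) / 8 = -1.1875%
Σ(r − r̄)² = (3.6 − (-1.1875))² + (-19 − (-1.1875))² + … = 729.0288
sample σ = √(729.0288 / 7) = √104.1470 = 10.2052%
VaR = −(r̄ − z·σ) = −(-1.1875 − 1.282 × 10.2052) = −(-14.2706) = 14.2706%

14.27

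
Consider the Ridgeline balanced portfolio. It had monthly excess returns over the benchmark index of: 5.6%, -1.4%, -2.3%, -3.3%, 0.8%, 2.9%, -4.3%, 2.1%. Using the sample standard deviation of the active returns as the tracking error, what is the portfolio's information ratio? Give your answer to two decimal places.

0.00

r̄ = (5.6 − 1.4 − 2.3 − 3.3 + 0.8 + 2.9 − 4.3 + 2.1) / 8 = 0.10 / 8 = 0.0125%
Σ(r − r̄)² = 81.4488; sample σ = √(81.4488/7) = 3.4111%
IR = r̄ / tracking error = 0.0125 / 3.4111 = 0.0037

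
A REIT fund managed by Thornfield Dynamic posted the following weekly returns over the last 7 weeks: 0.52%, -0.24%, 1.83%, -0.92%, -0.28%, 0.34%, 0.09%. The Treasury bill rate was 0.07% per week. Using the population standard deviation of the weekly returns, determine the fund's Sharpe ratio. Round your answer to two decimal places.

0.15

Mean return r̄ = 1.340 / 7 = 0.1914%
Population std dev = √[4.4689 / 7] = 0.7990%
Sharpe = (r̄ − rf) / σ = (0.1914 − 0.07) / 0.7990 = 0.1214 / 0.7990 = 0.1519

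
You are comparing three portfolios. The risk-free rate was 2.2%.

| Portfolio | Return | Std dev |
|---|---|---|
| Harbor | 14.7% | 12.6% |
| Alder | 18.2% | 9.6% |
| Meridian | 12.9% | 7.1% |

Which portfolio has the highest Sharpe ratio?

Alder

Harbor: Sharpe ratio = (14.7% − 2.2%) / 12.6% = 0.992
Alder: Sharpe ratio = (18.2% − 2.2%) / 9.6% = 1.667
Meridian: Sharpe ratio = (12.9% − 2.2%) / 7.1% = 1.507
Highest: Alder (1.667).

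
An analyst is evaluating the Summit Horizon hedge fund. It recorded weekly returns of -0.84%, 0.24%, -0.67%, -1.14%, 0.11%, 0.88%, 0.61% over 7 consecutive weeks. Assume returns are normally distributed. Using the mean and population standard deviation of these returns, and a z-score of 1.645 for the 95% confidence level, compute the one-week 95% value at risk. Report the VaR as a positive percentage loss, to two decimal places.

r̄ = (-0.84 + 0.24 − 0.67 − 1.14 + 0.11 + 0.88 + 0.61) / 7 = -0.1157%
Population σ = √[Σ(r − r̄)² / 7] = √[3.5766 / 7] = √0.5109 = 0.7148%
VaR = −(r̄ − z·σ) = −(-0.1157 − 1.645 × 0.7148) = −(-1.2915) = 1.2915%

1.29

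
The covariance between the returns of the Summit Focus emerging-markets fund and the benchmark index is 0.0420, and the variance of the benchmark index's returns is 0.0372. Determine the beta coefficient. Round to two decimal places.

β = Cov(Rp, Rm) / Var(Rm) = 0.0420 / 0.0372 = 1.1290

1.13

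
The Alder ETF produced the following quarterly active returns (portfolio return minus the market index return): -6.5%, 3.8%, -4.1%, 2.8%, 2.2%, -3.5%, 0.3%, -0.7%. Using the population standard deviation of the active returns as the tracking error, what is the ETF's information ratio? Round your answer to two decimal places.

μ = (-6.5 + 3.8 − 4.1 + 2.8 + 2.2 − 3.5 + 0.3 − 0.7) / 8 = -5.70 / 8 = -0.7125%
Σ(r − μ)² = (-6.5 − (-0.7125))² + (3.8 − (-0.7125))² + (-4.1 − (-0.7125))² + … = 94.9488
population σ = √(94.9488 / 8) = √11.8686 = 3.4451%
IR = μ / tracking error = -0.7125 / 3.4451 = -0.2068

-0.21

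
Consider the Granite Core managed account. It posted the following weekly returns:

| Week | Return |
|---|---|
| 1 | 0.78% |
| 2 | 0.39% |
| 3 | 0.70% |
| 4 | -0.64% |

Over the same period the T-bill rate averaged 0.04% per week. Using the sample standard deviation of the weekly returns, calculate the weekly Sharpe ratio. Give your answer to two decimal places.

0.41

μ = (0.78 + 0.39 + 0.7 − 0.64) / 4 = 1.230 / 4 = 0.3075%
Sample σ = √[Σ(r − μ)² / 3] = √[1.2819 / 3] = √0.4273 = 0.6537%
Sharpe = (μ − rf) / σ = (0.3075 − 0.04) / 0.6537 = 0.2675 / 0.6537 = 0.4092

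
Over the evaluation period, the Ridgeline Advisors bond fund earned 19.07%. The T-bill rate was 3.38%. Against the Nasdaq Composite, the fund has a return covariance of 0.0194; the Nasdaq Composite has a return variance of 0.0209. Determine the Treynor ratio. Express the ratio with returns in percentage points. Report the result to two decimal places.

β = Cov / Var = 0.0194 / 0.0209 = 0.9282
Treynor = (Rp − Rf) / β = (19.07% − 3.38%) / 0.9282 = 15.69 / 0.9282 = 16.9037

16.90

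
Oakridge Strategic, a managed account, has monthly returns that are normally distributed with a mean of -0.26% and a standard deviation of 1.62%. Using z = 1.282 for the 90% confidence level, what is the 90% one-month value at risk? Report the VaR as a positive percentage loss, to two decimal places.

VaR (as % loss) = −(μ − z·σ) = −(-0.26% − 1.282 × 1.62%) = −(-2.33684%) = 2.33684%

2.34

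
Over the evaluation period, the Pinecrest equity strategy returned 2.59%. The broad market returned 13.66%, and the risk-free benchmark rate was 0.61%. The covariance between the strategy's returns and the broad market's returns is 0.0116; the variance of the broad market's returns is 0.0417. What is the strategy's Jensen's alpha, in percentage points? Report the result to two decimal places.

β = Cov / Var = 0.0116 / 0.0417 = 0.2782
E[R] = Rf + β(Rm − Rf) = 0.61% + 0.2782 × (13.66% − 0.61%) = 4.2405%
α = Rp − E[R] = 2.59% − 4.2405% = -1.6505

-1.65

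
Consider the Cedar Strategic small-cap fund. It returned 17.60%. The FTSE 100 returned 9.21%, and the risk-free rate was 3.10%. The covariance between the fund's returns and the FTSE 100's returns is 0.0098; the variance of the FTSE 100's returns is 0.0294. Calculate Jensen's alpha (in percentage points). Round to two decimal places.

β = Cov / Var = 0.0098 / 0.0294 = 0.3333
E[R] = Rf + β(Rm − Rf) = 3.10% + 0.3333 × (9.21% − 3.10%) = 5.1365%
α = Rp − E[R] = 17.60% − 5.1365% = 12.4635

12.46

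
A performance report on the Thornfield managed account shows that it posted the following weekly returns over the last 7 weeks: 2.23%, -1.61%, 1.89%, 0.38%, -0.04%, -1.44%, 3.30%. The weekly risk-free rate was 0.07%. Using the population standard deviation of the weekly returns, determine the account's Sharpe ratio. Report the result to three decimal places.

0.347

μ = (2.23 − 1.61 + 1.89 + 0.38 − 0.04 − 1.44 + 3.3) / 7 = 0.6729%
Σ(r − μ)² = (2.23 − 0.6729)² + (-1.61 − 0.6729)² + … = 21.0775
population σ = √(21.0775 / 7) = √3.0111 = 1.7353%
Sharpe = (μ − rf) / σ = (0.6729 − 0.07) / 1.7353 = 0.6029 / 1.7353 = 0.3474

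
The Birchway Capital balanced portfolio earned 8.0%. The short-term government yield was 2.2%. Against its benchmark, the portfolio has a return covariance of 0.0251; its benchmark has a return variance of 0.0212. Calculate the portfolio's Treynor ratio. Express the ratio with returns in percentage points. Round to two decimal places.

4.90

β = Cov / Var = 0.0251 / 0.0212 = 1.1840
Treynor = (Rp − Rf) / β = (8.0% − 2.2%) / 1.1840 = 5.80 / 1.1840 = 4.8986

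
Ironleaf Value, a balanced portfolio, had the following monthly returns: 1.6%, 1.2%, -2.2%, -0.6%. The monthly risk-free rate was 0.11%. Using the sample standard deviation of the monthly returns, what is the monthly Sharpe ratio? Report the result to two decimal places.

r̄ = (1.6 + 1.2 − 2.2 − 0.6) / 4 = 0.0000%
Σ(r − r̄)² = 9.2000; sample σ = √(9.2000/3) = 1.7512%
Sharpe = (r̄ − rf) / σ = (0.0000 − 0.11) / 1.7512 = -0.1100 / 1.7512 = -0.0628

-0.06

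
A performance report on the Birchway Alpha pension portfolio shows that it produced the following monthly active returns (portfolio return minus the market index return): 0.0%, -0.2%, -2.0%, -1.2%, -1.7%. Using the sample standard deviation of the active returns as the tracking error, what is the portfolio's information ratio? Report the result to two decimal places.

r̄ = (0 − 0.2 − 2 − 1.2 − 1.7) / 5 = -5.10 / 5 = -1.0200%
Sample std dev = √[3.1680 / 4] = 0.8899%
IR = r̄ / tracking error = -1.0200 / 0.8899 = -1.1462

-1.15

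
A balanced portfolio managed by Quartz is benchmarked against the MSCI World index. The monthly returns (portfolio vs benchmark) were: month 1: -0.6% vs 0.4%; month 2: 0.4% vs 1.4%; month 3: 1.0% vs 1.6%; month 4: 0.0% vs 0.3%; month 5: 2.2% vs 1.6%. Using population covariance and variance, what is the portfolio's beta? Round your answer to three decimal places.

1.320

r̄p = 0.6000%,  r̄m = 1.0600%
Cov = Σ(rp − r̄p)(rm − r̄m) / 5 = 0.4520
Var(rm) = Σ(rm − r̄m)² / 5 = 0.3424
β = Cov / Var = 0.4520 / 0.3424 = 1.3201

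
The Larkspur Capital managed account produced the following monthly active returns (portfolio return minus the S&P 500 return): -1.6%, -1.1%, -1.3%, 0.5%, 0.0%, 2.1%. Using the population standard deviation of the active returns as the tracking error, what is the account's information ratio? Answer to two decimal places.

-0.18

r̄ = (-1.6 − 1.1 − 1.3 + 0.5 + 0 + 2.1) / 6 = -0.2333%
Σ(r − r̄)² = (-1.6 − (-0.2333))² + (-1.1 − (-0.2333))² + (-1.3 − (-0.2333))² + … = 9.7933
σ = √[9.7933 / 6] = 1.2776%
IR = r̄ / tracking error = -0.2333 / 1.2776 = -0.1826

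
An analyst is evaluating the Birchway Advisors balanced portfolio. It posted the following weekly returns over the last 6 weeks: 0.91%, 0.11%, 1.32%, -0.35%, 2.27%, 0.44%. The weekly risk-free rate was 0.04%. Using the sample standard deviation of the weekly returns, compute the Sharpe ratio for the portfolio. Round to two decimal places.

Mean return r̄ = 4.700 / 6 = 0.7833%
Σ(r − r̄)² = 4.3699; sample σ = √(4.3699/5) = 0.9349%
Sharpe = (r̄ − rf) / σ = (0.7833 − 0.04) / 0.9349 = 0.7433 / 0.9349 = 0.7951

0.80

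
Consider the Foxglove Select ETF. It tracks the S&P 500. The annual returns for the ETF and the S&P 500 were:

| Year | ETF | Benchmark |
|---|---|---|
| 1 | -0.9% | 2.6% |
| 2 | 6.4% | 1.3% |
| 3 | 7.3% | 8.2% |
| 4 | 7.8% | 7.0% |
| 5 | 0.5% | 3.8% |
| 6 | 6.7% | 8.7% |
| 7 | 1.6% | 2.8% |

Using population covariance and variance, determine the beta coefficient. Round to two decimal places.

r̄p = 4.2000%,  r̄m = 4.9143%
Cov = Σ(rp − r̄p)(rm − r̄m) / 7 = 5.8043
Var(rm) = Σ(rm − r̄m)² / 7 = 7.6584
β = Cov / Var = 5.8043 / 7.6584 = 0.7579

0.76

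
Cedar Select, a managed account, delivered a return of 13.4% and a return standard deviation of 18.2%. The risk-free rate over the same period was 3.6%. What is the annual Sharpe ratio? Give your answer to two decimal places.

0.54

Sharpe = (Rp − Rf) / σp = (13.4% − 3.6%) / 18.2% = 9.80% / 18.2% = 0.5385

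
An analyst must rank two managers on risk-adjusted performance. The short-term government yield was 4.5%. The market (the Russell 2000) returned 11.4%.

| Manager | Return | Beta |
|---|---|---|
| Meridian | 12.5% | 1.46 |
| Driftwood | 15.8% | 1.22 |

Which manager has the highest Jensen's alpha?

Driftwood

Meridian: α = 12.5% − [4.5% + 1.46 × (11.4% − 4.5%)] = -2.074
Driftwood: α = 15.8% − [4.5% + 1.22 × (11.4% − 4.5%)] = 2.882
Highest: Driftwood (2.882).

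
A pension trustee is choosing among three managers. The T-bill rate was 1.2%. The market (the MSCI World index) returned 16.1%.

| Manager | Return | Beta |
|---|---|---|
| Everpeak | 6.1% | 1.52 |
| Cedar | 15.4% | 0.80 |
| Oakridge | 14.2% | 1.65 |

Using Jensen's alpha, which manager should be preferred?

Everpeak: α = 6.1% − [1.2% + 1.52 × (16.1% − 1.2%)] = -17.748
Cedar: α = 15.4% − [1.2% + 0.80 × (16.1% − 1.2%)] = 2.280
Oakridge: α = 14.2% − [1.2% + 1.65 × (16.1% − 1.2%)] = -11.585
Highest: Cedar (2.280).

Cedar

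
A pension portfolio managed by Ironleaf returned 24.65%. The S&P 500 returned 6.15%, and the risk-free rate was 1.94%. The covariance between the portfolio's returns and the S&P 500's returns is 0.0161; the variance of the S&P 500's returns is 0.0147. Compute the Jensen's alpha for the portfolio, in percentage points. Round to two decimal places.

β = Cov / Var = 0.0161 / 0.0147 = 1.0952
E[R] = Rf + β(Rm − Rf) = 1.94% + 1.0952 × (6.15% − 1.94%) = 6.5508%
α = Rp − E[R] = 24.65% − 6.5508% = 18.0992

18.10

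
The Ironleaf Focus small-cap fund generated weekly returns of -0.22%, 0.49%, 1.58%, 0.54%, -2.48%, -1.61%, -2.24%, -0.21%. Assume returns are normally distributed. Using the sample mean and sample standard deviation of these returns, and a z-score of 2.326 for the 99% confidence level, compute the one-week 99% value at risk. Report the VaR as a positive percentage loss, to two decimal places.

3.89

Mean return r̄ = -4.150 / 8 = -0.5188%
Σ(r − r̄)² = (-0.22 − (-0.5188))² + (0.49 − (-0.5188))² + (1.58 − (-0.5188))² + … = 14.7279
σ = √[14.7279 / 7] = 1.4505%
VaR = −(r̄ − z·σ) = −(-0.5188 − 2.326 × 1.4505) = −(-3.8927) = 3.8927%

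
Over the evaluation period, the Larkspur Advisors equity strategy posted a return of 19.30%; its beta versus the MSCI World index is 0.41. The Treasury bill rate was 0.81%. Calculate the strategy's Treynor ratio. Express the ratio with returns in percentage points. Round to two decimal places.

Treynor = (Rp − Rf) / β = (19.30% − 0.81%) / 0.41 = 18.49 / 0.41 = 45.0976

45.10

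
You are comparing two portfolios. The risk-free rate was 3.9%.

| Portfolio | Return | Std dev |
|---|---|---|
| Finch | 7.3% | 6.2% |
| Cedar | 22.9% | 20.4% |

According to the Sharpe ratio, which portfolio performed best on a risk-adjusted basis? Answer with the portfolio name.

Cedar

Finch: Sharpe ratio = (7.3% − 3.9%) / 6.2% = 0.548
Cedar: Sharpe ratio = (22.9% − 3.9%) / 20.4% = 0.931
Highest: Cedar (0.931).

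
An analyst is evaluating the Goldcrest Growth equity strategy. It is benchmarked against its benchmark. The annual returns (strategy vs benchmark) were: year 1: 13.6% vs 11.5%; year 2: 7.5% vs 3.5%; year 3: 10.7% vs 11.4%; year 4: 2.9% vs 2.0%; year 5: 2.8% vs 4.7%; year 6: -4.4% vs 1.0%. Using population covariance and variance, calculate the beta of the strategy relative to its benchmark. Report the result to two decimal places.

r̄p = 5.5167%,  r̄m = 5.6833%
Cov = Σ(rp − r̄p)(rm − r̄m) / 6 = 21.8453
Var(rm) = Σ(rm − r̄m)² / 6 = 17.9581
β = Cov / Var = 21.8453 / 17.9581 = 1.2165

1.22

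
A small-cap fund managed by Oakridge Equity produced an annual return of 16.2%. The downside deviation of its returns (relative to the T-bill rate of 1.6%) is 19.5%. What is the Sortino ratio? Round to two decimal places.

0.75

Sortino = (Rp − Rf) / σd = (16.2% − 1.6%) / 19.5% = 14.60% / 19.5% = 0.7487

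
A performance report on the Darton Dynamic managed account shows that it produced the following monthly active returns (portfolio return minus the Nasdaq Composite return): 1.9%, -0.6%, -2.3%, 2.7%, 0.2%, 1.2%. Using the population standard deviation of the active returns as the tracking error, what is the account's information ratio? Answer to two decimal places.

0.31

r̄ = (1.9 − 0.6 − 2.3 + 2.7 + 0.2 + 1.2) / 6 = 0.5167%
Population σ = √[Σ(r − r̄)² / 6] = √[16.4283 / 6] = √2.7381 = 1.6547%
IR = r̄ / tracking error = 0.5167 / 1.6547 = 0.3123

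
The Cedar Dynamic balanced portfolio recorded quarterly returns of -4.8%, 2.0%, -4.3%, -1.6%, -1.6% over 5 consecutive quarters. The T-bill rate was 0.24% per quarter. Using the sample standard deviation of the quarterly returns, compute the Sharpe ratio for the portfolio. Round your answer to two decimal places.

-0.85

r̄ = (-4.8 + 2 − 4.3 − 1.6 − 1.6) / 5 = -10.30 / 5 = -2.0600%
Σ(r − r̄)² = (-4.8 − (-2.0600))² + (2 − (-2.0600))² + (-4.3 − (-2.0600))² + … = 29.4320
sample σ = √(29.4320 / 4) = √7.3580 = 2.7126%
Sharpe = (r̄ − rf) / σ = (-2.0600 − 0.24) / 2.7126 = -2.3000 / 2.7126 = -0.8479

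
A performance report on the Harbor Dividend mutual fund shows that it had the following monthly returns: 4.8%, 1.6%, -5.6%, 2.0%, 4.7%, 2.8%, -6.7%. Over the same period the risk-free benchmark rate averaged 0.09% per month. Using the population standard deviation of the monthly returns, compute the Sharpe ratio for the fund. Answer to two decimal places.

Mean return r̄ = 3.60 / 7 = 0.5143%
Σ(r − r̄)² = (4.8 − 0.5143)² + (1.6 − 0.5143)² + (-5.6 − 0.5143)² + … = 133.9286
σ = √[133.9286 / 7] = 4.3741%
Sharpe = (r̄ − rf) / σ = (0.5143 − 0.09) / 4.3741 = 0.4243 / 4.3741 = 0.0970

0.10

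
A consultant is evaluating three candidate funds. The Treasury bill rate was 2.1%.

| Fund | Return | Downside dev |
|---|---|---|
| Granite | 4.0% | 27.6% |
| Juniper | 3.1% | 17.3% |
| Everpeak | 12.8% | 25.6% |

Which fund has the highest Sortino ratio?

Everpeak

Granite: Sortino ratio = (4.0% − 2.1%) / 27.6% = 0.069
Juniper: Sortino ratio = (3.1% − 2.1%) / 17.3% = 0.058
Everpeak: Sortino ratio = (12.8% − 2.1%) / 25.6% = 0.418
Highest: Everpeak (0.418).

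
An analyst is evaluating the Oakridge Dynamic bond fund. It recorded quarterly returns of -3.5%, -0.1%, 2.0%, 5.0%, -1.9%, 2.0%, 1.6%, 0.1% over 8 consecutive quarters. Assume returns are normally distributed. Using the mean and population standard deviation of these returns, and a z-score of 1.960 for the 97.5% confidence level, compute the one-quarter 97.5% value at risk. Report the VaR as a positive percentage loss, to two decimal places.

Mean return r̄ = 5.20 / 8 = 0.6500%
Σ(r − r̄)² = (-3.5 − 0.6500)² + (-0.1 − 0.6500)² + … = 48.0600
population σ = √(48.0600 / 8) = √6.0075 = 2.4510%
VaR = −(r̄ − z·σ) = −(0.6500 − 1.960 × 2.4510) = −(-4.1540) = 4.1540%

4.15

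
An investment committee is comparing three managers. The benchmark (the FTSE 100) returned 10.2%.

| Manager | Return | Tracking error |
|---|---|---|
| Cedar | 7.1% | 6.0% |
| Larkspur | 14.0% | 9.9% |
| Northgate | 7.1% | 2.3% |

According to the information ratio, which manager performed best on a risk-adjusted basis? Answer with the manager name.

Cedar: IR = (7.1% − 10.2%) / 6.0% = -0.517
Larkspur: IR = (14.0% − 10.2%) / 9.9% = 0.384
Northgate: IR = (7.1% − 10.2%) / 2.3% = -1.348
Highest: Larkspur (0.384).

Larkspur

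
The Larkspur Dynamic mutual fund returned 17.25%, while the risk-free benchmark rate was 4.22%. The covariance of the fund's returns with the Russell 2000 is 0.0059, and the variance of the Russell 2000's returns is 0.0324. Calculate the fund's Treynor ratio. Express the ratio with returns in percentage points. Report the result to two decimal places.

β = Cov / Var = 0.0059 / 0.0324 = 0.1821
Treynor = (Rp − Rf) / β = (17.25% − 4.22%) / 0.1821 = 13.03 / 0.1821 = 71.5541

71.55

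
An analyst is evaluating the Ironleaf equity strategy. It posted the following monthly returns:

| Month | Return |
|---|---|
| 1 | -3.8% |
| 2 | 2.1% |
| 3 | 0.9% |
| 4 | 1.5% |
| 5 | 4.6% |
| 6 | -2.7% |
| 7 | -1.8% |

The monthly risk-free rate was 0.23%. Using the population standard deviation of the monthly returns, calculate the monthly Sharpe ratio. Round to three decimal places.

-0.042

r̄ = (-3.8 + 2.1 + 0.9 + 1.5 + 4.6 − 2.7 − 1.8) / 7 = 0.80 / 7 = 0.1143%
Population std dev = √[53.5086 / 7] = 2.7648%
Sharpe = (r̄ − rf) / σ = (0.1143 − 0.23) / 2.7648 = -0.1157 / 2.7648 = -0.0418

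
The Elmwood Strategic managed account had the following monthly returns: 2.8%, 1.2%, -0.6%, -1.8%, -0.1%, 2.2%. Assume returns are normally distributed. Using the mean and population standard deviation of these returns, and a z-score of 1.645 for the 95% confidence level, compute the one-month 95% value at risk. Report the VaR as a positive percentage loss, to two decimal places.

2.02

Mean return r̄ = 3.70 / 6 = 0.6167%
Population std dev = √[15.4483 / 6] = 1.6046%
VaR = −(r̄ − z·σ) = −(0.6167 − 1.645 × 1.6046) = −(-2.0229) = 2.0229%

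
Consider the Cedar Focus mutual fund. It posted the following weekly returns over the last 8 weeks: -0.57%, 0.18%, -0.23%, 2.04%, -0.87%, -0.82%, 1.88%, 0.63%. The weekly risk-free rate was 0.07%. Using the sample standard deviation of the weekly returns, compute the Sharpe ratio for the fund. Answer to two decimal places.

μ = (-0.57 + 0.18 − 0.23 + 2.04 − 0.87 − 0.82 + 1.88 + 0.63) / 8 = 0.2800%
Sample std dev = √[9.3052 / 7] = 1.1530%
Sharpe = (μ − rf) / σ = (0.2800 − 0.07) / 1.1530 = 0.2100 / 1.1530 = 0.1821

0.18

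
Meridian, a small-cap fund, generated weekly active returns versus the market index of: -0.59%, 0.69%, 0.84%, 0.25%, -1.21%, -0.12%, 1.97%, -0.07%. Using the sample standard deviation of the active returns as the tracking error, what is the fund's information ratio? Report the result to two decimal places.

r̄ = (-0.59 + 0.69 + 0.84 + 0.25 − 1.21 − 0.12 + 1.97 − 0.07) / 8 = 1.760 / 8 = 0.2200%
Sample σ = √[Σ(r − r̄)² / 7] = √[6.5694 / 7] = √0.9385 = 0.9688%
IR = r̄ / tracking error = 0.2200 / 0.9688 = 0.2271

0.23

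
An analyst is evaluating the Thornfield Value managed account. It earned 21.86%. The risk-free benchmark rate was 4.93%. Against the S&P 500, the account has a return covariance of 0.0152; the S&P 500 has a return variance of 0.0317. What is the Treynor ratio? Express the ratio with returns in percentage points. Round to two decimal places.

35.31

β = Cov / Var = 0.0152 / 0.0317 = 0.4795
Treynor = (Rp − Rf) / β = (21.86% − 4.93%) / 0.4795 = 16.93 / 0.4795 = 35.3076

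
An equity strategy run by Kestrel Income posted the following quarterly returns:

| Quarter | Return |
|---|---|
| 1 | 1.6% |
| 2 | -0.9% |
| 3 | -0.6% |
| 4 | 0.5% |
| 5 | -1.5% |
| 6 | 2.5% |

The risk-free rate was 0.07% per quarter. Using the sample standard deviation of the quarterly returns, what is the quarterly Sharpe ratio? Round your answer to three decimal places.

r̄ = (1.6 − 0.9 − 0.6 + 0.5 − 1.5 + 2.5) / 6 = 0.2667%
Sample σ = √[Σ(r − r̄)² / 5] = √[12.0533 / 5] = √2.4107 = 1.5526%
Sharpe = (r̄ − rf) / σ = (0.2667 − 0.07) / 1.5526 = 0.1967 / 1.5526 = 0.1267

0.127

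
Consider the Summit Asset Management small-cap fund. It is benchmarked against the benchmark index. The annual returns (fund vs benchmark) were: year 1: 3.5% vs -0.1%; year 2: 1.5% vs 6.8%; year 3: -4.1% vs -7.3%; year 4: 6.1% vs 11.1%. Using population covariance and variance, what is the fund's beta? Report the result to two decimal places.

r̄p = 1.7500%,  r̄m = 2.6250%
Cov = Σ(rp − r̄p)(rm − r̄m) / 4 = 22.2788
Var(rm) = Σ(rm − r̄m)² / 4 = 48.7969
β = Cov / Var = 22.2788 / 48.7969 = 0.4566

0.46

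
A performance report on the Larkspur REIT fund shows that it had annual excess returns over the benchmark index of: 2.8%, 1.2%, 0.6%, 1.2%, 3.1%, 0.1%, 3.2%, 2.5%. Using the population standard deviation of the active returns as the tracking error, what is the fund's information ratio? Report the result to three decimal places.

1.629

r̄ = (2.8 + 1.2 + 0.6 + 1.2 + 3.1 + 0.1 + 3.2 + 2.5) / 8 = 14.70 / 8 = 1.8375%
Population std dev = √[10.1788 / 8] = 1.1280%
IR = r̄ / tracking error = 1.8375 / 1.1280 = 1.6290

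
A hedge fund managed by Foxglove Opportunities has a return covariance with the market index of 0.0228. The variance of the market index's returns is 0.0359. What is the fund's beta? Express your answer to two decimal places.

β = Cov(Rp, Rm) / Var(Rm) = 0.0228 / 0.0359 = 0.6351

0.64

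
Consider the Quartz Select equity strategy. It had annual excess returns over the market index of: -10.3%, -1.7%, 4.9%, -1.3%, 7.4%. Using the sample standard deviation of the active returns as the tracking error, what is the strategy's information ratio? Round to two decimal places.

Mean return r̄ = -1.00 / 5 = -0.2000%
Σ(r − r̄)² = (-10.3 − (-0.2000))² + (-1.7 − (-0.2000))² + (4.9 − (-0.2000))² + … = 189.2400
σ = √[189.2400 / 4] = 6.8782%
IR = r̄ / tracking error = -0.2000 / 6.8782 = -0.0291

-0.03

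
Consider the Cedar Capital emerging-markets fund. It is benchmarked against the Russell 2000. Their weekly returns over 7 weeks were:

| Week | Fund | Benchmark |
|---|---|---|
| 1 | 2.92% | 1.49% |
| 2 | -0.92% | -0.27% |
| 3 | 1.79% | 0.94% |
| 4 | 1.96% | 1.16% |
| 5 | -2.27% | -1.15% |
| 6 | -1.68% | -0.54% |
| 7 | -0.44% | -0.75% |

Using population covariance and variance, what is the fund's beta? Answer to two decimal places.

1.86

r̄p = 0.1943%,  r̄m = 0.1257%
Cov = Σ(rp − r̄p)(rm − r̄m) / 7 = 1.7474
Var(rm) = Σ(rm − r̄m)² / 7 = 0.9412
β = Cov / Var = 1.7474 / 0.9412 = 1.8566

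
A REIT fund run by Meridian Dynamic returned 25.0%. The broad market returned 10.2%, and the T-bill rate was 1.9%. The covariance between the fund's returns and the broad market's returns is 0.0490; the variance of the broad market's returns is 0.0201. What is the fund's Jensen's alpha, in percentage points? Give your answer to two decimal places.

β = Cov / Var = 0.0490 / 0.0201 = 2.4378
E[R] = Rf + β(Rm − Rf) = 1.9% + 2.4378 × (10.2% − 1.9%) = 22.1337%
α = Rp − E[R] = 25.0% − 22.1337% = 2.8663

2.87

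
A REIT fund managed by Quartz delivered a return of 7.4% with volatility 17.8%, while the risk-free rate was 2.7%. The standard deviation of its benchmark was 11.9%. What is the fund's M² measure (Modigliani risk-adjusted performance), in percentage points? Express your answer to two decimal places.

5.84

Sharpe = (Rp − Rf) / σp = (7.4% − 2.7%) / 17.8% = 0.2640
M² = Rf + Sharpe × σm = 2.7% + 0.2640 × 11.9% = 5.8416%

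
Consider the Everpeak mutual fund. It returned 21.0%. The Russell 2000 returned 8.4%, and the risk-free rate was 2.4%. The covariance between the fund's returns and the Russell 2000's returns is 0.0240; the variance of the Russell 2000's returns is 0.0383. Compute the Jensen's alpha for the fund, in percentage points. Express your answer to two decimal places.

14.84

β = Cov / Var = 0.0240 / 0.0383 = 0.6266
E[R] = Rf + β(Rm − Rf) = 2.4% + 0.6266 × (8.4% − 2.4%) = 6.1596%
α = Rp − E[R] = 21.0% − 6.1596% = 14.8404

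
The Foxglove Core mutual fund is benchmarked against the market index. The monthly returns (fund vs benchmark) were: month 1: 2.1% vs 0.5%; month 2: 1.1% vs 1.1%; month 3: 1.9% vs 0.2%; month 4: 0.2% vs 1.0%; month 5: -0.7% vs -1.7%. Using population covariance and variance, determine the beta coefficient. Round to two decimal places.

r̄p = 0.9200%,  r̄m = 0.2200%
Cov = Σ(rp − r̄p)(rm − r̄m) / 5 = 0.6036
Var(rm) = Σ(rm − r̄m)² / 5 = 1.0296
β = Cov / Var = 0.6036 / 1.0296 = 0.5862

0.59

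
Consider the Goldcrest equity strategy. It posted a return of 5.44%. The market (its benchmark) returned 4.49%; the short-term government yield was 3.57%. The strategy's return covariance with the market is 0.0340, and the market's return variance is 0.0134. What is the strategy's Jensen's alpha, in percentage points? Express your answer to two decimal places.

-0.46

β = Cov / Var = 0.0340 / 0.0134 = 2.5373
E[R] = Rf + β(Rm − Rf) = 3.57% + 2.5373 × (4.49% − 3.57%) = 5.9043%
α = Rp − E[R] = 5.44% − 5.9043% = -0.4643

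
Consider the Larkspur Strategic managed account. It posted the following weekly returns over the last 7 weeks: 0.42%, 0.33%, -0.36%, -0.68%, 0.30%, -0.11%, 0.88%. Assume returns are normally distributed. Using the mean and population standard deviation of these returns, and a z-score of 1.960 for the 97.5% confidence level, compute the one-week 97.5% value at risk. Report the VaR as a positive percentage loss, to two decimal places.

0.85

r̄ = (0.42 + 0.33 − 0.36 − 0.68 + 0.3 − 0.11 + 0.88) / 7 = 0.1114%
Population σ = √[Σ(r − r̄)² / 7] = √[1.6669 / 7] = √0.2381 = 0.4880%
VaR = −(r̄ − z·σ) = −(0.1114 − 1.960 × 0.4880) = −(-0.8451) = 0.8451%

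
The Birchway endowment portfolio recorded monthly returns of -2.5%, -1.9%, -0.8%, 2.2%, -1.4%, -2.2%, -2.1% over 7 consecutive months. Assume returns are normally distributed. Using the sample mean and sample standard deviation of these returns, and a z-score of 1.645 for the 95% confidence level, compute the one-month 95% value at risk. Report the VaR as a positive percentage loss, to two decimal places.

3.91

r̄ = (-2.5 − 1.9 − 0.8 + 2.2 − 1.4 − 2.2 − 2.1) / 7 = -8.70 / 7 = -1.2429%
Sample σ = √[Σ(r − r̄)² / 6] = √[15.7371 / 6] = √2.6229 = 1.6195%
VaR = −(r̄ − z·σ) = −(-1.2429 − 1.645 × 1.6195) = −(-3.9070) = 3.9070%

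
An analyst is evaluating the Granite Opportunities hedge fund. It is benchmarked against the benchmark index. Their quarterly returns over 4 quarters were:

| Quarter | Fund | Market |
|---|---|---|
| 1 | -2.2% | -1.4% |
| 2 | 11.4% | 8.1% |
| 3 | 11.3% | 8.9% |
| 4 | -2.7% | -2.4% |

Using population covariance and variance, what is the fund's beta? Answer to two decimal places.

r̄p = 4.4500%,  r̄m = 3.3000%
Cov = Σ(rp − r̄p)(rm − r̄m) / 4 = 35.9325
Var(rm) = Σ(rm − r̄m)² / 4 = 27.2450
β = Cov / Var = 35.9325 / 27.2450 = 1.3189

1.32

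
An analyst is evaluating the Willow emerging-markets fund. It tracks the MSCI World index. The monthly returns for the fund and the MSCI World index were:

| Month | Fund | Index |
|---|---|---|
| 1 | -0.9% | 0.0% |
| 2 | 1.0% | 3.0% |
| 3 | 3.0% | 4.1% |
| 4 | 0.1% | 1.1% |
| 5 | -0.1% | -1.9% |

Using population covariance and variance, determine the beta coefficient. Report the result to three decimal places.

r̄p = 0.6200%,  r̄m = 1.2600%
Cov = Σ(rp − r̄p)(rm − r̄m) / 5 = 2.3388
Var(rm) = Σ(rm − r̄m)² / 5 = 4.5384
β = Cov / Var = 2.3388 / 4.5384 = 0.5153

0.515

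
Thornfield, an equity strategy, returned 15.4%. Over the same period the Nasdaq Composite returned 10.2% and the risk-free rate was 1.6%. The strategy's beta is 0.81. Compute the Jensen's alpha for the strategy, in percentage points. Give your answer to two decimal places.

6.83

CAPM expected return = Rf + β(Rm − Rf) = 1.6% + 0.81 × (10.2% − 1.6%) = 1.6 + 0.81 × 8.60 = 8.5660%
Jensen's α = Rp − E[R] = 15.4% − 8.5660% = 6.8340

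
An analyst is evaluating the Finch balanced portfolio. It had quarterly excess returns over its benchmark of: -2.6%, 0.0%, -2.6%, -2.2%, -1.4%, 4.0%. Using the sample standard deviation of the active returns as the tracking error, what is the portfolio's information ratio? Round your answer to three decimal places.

-0.314

Mean return r̄ = -4.80 / 6 = -0.8000%
Σ(r − r̄)² = (-2.6 − (-0.8000))² + (0 − (-0.8000))² + (-2.6 − (-0.8000))² + … = 32.4800
sample σ = √(32.4800 / 5) = √6.4960 = 2.5487%
IR = r̄ / tracking error = -0.8000 / 2.5487 = -0.3139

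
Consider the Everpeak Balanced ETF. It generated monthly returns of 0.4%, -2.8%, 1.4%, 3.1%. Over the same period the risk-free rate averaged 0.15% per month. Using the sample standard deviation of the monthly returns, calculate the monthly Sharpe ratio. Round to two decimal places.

r̄ = (0.4 − 2.8 + 1.4 + 3.1) / 4 = 0.5250%
Σ(r − r̄)² = (0.4 − 0.5250)² + (-2.8 − 0.5250)² + … = 18.4675
σ = √[18.4675 / 3] = 2.4811%
Sharpe = (r̄ − rf) / σ = (0.5250 − 0.15) / 2.4811 = 0.3750 / 2.4811 = 0.1511

0.15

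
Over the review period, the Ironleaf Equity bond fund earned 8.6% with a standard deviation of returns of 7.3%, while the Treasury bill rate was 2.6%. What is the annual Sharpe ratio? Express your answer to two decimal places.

0.82

Sharpe = (Rp − Rf) / σp = (8.6% − 2.6%) / 7.3% = 6.00% / 7.3% = 0.8219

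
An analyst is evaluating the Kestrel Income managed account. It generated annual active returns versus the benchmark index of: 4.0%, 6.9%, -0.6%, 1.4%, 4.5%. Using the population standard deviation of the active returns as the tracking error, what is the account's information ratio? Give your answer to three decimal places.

1.248

r̄ = (4 + 6.9 − 0.6 + 1.4 + 4.5) / 5 = 16.20 / 5 = 3.2400%
Population std dev = √[33.6920 / 5] = 2.5958%
IR = r̄ / tracking error = 3.2400 / 2.5958 = 1.2482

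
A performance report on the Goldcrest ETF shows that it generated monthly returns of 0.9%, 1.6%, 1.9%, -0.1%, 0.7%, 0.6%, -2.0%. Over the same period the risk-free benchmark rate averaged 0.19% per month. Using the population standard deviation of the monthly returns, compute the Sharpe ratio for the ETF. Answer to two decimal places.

r̄ = (0.9 + 1.6 + 1.9 − 0.1 + 0.7 + 0.6 − 2) / 7 = 0.5143%
Population σ = √[Σ(r − r̄)² / 7] = √[9.9886 / 7] = √1.4269 = 1.1945%
Sharpe = (r̄ − rf) / σ = (0.5143 − 0.19) / 1.1945 = 0.3243 / 1.1945 = 0.2715

0.27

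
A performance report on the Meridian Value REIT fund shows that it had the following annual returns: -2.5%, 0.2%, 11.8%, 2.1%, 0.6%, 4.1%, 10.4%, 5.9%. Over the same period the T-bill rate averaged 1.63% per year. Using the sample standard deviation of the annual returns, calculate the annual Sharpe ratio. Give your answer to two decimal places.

r̄ = (-2.5 + 0.2 + 11.8 + 2.1 + 0.6 + 4.1 + 10.4 + 5.9) / 8 = 4.0750%
Σ(r − r̄)² = (-2.5 − 4.0750)² + (0.2 − 4.0750)² + (11.8 − 4.0750)² + … = 177.2350
sample σ = √(177.2350 / 7) = √25.3193 = 5.0318%
Sharpe = (r̄ − rf) / σ = (4.0750 − 1.63) / 5.0318 = 2.4450 / 5.0318 = 0.4859

0.49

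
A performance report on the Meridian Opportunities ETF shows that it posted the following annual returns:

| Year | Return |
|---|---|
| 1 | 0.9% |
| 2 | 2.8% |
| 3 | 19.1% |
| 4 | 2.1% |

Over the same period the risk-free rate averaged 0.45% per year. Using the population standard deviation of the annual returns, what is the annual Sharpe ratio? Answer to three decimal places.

0.774

r̄ = (0.9 + 2.8 + 19.1 + 2.1) / 4 = 6.2250%
Σ(r − r̄)² = 222.8675; population σ = √(222.8675/4) = 7.4644%
Sharpe = (r̄ − rf) / σ = (6.2250 − 0.45) / 7.4644 = 5.7750 / 7.4644 = 0.7737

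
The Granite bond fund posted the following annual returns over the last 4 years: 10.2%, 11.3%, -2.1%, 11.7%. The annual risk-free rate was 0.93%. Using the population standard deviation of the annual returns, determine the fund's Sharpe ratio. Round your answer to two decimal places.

1.20

r̄ = (10.2 + 11.3 − 2.1 + 11.7) / 4 = 31.10 / 4 = 7.7750%
Population σ = √[Σ(r − r̄)² / 4] = √[131.2275 / 4] = √32.8069 = 5.7277%
Sharpe = (r̄ − rf) / σ = (7.7750 − 0.93) / 5.7277 = 6.8450 / 5.7277 = 1.1951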